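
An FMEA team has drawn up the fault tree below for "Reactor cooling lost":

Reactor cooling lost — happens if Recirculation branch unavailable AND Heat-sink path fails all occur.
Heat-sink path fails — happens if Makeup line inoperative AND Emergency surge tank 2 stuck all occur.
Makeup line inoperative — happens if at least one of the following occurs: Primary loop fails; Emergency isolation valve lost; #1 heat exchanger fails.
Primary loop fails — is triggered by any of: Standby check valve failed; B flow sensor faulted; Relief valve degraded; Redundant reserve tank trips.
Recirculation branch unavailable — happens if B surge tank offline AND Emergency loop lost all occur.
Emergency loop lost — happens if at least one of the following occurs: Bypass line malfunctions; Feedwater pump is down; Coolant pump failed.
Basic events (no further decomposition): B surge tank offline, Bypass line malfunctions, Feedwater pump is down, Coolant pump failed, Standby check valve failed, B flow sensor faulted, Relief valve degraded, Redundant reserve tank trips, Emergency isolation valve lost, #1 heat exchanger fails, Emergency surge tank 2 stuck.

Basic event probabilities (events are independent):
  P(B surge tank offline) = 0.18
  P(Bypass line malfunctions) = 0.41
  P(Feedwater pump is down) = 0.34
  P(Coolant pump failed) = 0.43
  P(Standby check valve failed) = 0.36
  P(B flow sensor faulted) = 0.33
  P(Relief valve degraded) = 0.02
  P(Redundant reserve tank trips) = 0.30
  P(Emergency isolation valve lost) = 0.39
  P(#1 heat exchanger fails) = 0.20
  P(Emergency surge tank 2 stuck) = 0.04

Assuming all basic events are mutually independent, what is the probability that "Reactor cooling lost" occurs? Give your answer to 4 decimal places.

0.0048

P(Emergency loop lost) [OR] = 1 − (1−0.41) × (1−0.34) × (1−0.43) = 0.778042
P(Recirculation branch unavailable) [AND] = 0.18 × 0.778042 = 0.140048
P(Primary loop fails) [OR] = 1 − (1−0.36) × (1−0.33) × (1−0.02) × (1−0.30) = 0.705843
P(Makeup line inoperative) [OR] = 1 − (1−0.705843) × (1−0.39) × (1−0.20) = 0.856451
P(Heat-sink path fails) [AND] = 0.856451 × 0.04 = 0.034258
P(Reactor cooling lost) [AND] = 0.140048 × 0.034258 = 0.004798
Rounded to 4 decimal places: P(Reactor cooling lost) ≈ 0.0048.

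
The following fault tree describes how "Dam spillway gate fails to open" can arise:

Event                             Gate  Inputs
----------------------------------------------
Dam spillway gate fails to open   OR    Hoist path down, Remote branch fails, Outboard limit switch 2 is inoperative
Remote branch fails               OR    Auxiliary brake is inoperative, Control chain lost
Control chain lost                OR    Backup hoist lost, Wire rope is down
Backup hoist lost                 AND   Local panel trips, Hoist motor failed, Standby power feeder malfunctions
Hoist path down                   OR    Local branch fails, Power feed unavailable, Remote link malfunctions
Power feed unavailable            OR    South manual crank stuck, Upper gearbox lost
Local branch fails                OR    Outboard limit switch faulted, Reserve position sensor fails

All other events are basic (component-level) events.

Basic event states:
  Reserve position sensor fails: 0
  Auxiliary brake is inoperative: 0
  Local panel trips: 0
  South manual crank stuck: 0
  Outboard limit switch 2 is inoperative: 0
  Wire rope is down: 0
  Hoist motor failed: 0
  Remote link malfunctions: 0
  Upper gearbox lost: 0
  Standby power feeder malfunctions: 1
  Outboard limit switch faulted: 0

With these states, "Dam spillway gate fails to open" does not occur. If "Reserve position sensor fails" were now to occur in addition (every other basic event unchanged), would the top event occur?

Yes

Counterfactual: set "Reserve position sensor fails" to occurred.
Local branch fails [OR]: Outboard limit switch faulted=not, Reserve position sensor fails=occurs → at least one input occurs → occurs.
Power feed unavailable [OR]: South manual crank stuck=not, Upper gearbox lost=not → no input occurs → does not occur.
Hoist path down [OR]: Local branch fails=occurs, Power feed unavailable=not, Remote link malfunctions=not → at least one input occurs → occurs.
Backup hoist lost [AND]: Local panel trips=not, Hoist motor failed=not, Standby power feeder malfunctions=occurs → not all inputs occur → does not occur.
Control chain lost [OR]: Backup hoist lost=not, Wire rope is down=not → no input occurs → does not occur.
Remote branch fails [OR]: Auxiliary brake is inoperative=not, Control chain lost=not → no input occurs → does not occur.
Dam spillway gate fails to open [OR]: Hoist path down=occurs, Remote branch fails=not, Outboard limit switch 2 is inoperative=not → at least one input occurs → occurs.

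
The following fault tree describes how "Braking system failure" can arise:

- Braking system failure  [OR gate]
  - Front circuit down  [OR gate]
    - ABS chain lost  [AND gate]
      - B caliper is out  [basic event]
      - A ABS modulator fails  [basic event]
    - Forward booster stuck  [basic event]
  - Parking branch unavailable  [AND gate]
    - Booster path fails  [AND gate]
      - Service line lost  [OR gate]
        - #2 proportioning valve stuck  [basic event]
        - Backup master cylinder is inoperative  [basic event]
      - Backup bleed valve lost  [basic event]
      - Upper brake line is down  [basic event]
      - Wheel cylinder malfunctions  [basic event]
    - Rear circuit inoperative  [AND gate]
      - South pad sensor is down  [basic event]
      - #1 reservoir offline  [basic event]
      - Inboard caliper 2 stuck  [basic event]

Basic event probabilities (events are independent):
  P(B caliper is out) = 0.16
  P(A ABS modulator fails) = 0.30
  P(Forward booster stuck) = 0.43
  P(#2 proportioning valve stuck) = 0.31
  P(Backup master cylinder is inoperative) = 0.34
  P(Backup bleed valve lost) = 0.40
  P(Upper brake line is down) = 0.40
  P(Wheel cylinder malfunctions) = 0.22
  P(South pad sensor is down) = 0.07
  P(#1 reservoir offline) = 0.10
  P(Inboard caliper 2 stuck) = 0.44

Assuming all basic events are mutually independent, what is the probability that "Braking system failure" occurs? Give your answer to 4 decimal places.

0.4574

P(ABS chain lost) [AND] = 0.16 × 0.30 = 0.048000
P(Front circuit down) [OR] = 1 − (1−0.048000) × (1−0.43) = 0.457360
P(Service line lost) [OR] = 1 − (1−0.31) × (1−0.34) = 0.544600
P(Booster path fails) [AND] = 0.544600 × 0.40 × 0.40 × 0.22 = 0.019170
P(Rear circuit inoperative) [AND] = 0.07 × 0.10 × 0.44 = 0.003080
P(Parking branch unavailable) [AND] = 0.019170 × 0.003080 = 0.000059
P(Braking system failure) [OR] = 1 − (1−0.457360) × (1−0.000059) = 0.457392
Rounded to 4 decimal places: P(Braking system failure) ≈ 0.4574.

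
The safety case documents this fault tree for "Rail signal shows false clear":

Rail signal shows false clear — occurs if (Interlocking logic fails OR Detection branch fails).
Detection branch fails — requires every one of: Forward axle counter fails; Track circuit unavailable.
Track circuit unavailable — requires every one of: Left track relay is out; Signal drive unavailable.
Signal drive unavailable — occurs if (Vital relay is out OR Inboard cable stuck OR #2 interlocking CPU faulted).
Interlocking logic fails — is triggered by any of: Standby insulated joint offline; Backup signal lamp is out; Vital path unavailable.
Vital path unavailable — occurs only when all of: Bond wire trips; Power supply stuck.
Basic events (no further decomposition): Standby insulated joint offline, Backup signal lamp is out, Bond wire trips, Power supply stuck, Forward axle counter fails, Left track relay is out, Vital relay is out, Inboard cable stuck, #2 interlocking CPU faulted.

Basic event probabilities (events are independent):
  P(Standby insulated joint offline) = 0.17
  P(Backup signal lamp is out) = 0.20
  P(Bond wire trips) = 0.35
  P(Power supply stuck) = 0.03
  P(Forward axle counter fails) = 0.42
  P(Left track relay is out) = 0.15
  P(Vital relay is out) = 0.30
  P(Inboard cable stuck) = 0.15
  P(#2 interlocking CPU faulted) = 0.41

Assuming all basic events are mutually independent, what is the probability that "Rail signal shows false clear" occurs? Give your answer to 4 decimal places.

0.3698

P(Vital path unavailable) [AND] = 0.35 × 0.03 = 0.010500
P(Interlocking logic fails) [OR] = 1 − (1−0.17) × (1−0.20) × (1−0.010500) = 0.342972
P(Signal drive unavailable) [OR] = 1 − (1−0.30) × (1−0.15) × (1−0.41) = 0.648950
P(Track circuit unavailable) [AND] = 0.15 × 0.648950 = 0.097343
P(Detection branch fails) [AND] = 0.42 × 0.097343 = 0.040884
P(Rail signal shows false clear) [OR] = 1 − (1−0.342972) × (1−0.040884) = 0.369834
Rounded to 4 decimal places: P(Rail signal shows false clear) ≈ 0.3698.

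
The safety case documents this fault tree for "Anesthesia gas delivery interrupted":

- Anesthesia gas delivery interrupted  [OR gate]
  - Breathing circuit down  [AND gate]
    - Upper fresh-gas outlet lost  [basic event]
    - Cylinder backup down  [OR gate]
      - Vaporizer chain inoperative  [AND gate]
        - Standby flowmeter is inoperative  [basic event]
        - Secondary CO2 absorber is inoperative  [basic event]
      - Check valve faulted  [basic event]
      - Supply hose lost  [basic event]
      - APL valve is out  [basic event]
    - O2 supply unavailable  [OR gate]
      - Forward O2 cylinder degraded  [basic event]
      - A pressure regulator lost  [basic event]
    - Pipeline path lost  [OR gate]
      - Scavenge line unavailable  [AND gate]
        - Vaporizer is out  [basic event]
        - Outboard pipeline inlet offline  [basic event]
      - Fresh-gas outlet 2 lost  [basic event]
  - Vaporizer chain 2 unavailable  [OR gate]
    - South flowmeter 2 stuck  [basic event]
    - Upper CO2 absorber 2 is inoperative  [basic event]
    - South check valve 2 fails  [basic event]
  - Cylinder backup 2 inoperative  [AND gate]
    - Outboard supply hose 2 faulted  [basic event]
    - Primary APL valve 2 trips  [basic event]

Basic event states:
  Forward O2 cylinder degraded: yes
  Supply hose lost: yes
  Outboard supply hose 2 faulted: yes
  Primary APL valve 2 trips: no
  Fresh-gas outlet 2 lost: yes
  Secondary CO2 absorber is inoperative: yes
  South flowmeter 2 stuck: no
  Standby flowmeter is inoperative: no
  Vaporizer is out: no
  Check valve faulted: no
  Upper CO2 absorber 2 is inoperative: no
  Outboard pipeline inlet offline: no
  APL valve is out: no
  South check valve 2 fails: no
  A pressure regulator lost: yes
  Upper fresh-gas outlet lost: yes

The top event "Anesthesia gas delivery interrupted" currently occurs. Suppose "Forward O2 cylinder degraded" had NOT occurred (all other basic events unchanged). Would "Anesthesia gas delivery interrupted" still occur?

Counterfactual: set "Forward O2 cylinder degraded" to not occurred.
Vaporizer chain inoperative [AND]: Standby flowmeter is inoperative=not, Secondary CO2 absorber is inoperative=occurs → not all inputs occur → does not occur.
Cylinder backup down [OR]: Vaporizer chain inoperative=not, Check valve faulted=not, Supply hose lost=occurs, APL valve is out=not → at least one input occurs → occurs.
O2 supply unavailable [OR]: Forward O2 cylinder degraded=not, A pressure regulator lost=occurs → at least one input occurs → occurs.
Scavenge line unavailable [AND]: Vaporizer is out=not, Outboard pipeline inlet offline=not → not all inputs occur → does not occur.
Pipeline path lost [OR]: Scavenge line unavailable=not, Fresh-gas outlet 2 lost=occurs → at least one input occurs → occurs.
Breathing circuit down [AND]: Upper fresh-gas outlet lost=occurs, Cylinder backup down=occurs, O2 supply unavailable=occurs, Pipeline path lost=occurs → all inputs occur → occurs.
Vaporizer chain 2 unavailable [OR]: South flowmeter 2 stuck=not, Upper CO2 absorber 2 is inoperative=not, South check valve 2 fails=not → no input occurs → does not occur.
Cylinder backup 2 inoperative [AND]: Outboard supply hose 2 faulted=occurs, Primary APL valve 2 trips=not → not all inputs occur → does not occur.
Anesthesia gas delivery interrupted [OR]: Breathing circuit down=occurs, Vaporizer chain 2 unavailable=not, Cylinder backup 2 inoperative=not → at least one input occurs → occurs.

Yes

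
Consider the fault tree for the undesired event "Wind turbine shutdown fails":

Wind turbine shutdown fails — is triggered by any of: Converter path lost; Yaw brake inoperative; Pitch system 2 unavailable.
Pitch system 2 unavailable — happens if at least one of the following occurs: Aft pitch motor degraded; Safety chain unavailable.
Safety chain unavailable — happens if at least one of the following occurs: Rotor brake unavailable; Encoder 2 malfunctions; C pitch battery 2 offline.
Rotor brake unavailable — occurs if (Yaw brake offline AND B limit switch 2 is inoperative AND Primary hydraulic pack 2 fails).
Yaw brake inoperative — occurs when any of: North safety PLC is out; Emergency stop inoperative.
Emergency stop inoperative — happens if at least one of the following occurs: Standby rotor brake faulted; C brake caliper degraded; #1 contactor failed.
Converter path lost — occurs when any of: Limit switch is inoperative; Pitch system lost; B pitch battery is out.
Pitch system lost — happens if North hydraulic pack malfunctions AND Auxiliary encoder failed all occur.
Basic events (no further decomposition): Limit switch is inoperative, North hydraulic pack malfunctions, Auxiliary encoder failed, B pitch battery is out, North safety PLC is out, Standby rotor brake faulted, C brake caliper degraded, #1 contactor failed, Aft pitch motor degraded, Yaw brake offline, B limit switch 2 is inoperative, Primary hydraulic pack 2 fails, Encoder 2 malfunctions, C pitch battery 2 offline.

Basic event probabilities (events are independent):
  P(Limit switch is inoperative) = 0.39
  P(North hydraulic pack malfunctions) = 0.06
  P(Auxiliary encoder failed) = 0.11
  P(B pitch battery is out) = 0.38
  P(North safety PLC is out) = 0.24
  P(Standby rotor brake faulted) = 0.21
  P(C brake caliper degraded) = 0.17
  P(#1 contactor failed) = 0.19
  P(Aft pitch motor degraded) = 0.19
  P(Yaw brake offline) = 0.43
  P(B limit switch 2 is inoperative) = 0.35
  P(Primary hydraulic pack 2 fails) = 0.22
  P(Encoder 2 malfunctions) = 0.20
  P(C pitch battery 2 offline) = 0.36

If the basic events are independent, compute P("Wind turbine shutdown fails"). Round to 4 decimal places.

P(Pitch system lost) [AND] = 0.06 × 0.11 = 0.006600
P(Converter path lost) [OR] = 1 − (1−0.39) × (1−0.006600) × (1−0.38) = 0.624296
P(Emergency stop inoperative) [OR] = 1 − (1−0.21) × (1−0.17) × (1−0.19) = 0.468883
P(Yaw brake inoperative) [OR] = 1 − (1−0.24) × (1−0.468883) = 0.596351
P(Rotor brake unavailable) [AND] = 0.43 × 0.35 × 0.22 = 0.033110
P(Safety chain unavailable) [OR] = 1 − (1−0.033110) × (1−0.20) × (1−0.36) = 0.504952
P(Pitch system 2 unavailable) [OR] = 1 − (1−0.19) × (1−0.504952) = 0.599011
P(Wind turbine shutdown fails) [OR] = 1 − (1−0.624296) × (1−0.596351) × (1−0.599011) = 0.939189
Rounded to 4 decimal places: P(Wind turbine shutdown fails) ≈ 0.9392.

0.9392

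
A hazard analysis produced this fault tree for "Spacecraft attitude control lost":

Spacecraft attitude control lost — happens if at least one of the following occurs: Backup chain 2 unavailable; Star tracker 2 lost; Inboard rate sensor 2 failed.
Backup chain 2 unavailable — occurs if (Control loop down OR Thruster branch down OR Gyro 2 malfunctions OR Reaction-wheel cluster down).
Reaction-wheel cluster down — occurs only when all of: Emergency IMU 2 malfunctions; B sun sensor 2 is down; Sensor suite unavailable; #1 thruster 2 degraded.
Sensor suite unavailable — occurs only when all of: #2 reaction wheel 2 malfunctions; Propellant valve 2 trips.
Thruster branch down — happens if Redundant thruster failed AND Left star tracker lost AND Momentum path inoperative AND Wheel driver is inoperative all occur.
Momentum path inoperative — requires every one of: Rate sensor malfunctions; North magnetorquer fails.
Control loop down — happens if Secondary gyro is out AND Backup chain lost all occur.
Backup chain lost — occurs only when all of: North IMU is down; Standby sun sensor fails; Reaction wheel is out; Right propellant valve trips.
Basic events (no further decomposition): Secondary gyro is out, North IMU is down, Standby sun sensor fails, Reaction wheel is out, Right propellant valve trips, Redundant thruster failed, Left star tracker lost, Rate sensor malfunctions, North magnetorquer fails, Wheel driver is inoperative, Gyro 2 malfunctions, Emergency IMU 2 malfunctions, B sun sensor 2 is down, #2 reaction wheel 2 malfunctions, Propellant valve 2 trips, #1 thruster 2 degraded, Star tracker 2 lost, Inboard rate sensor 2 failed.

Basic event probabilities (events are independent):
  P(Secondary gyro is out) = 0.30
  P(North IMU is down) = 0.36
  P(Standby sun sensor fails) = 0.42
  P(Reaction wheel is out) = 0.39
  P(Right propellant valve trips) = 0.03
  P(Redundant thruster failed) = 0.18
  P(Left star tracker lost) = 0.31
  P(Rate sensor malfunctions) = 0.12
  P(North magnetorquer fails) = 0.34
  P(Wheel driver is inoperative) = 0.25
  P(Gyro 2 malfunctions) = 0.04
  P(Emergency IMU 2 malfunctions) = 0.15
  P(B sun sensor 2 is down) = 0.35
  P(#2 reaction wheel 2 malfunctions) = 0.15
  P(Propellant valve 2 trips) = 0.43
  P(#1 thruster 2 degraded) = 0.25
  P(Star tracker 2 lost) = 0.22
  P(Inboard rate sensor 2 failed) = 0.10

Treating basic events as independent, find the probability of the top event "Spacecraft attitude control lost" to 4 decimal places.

P(Backup chain lost) [AND] = 0.36 × 0.42 × 0.39 × 0.03 = 0.001769
P(Control loop down) [AND] = 0.30 × 0.001769 = 0.000531
P(Momentum path inoperative) [AND] = 0.12 × 0.34 = 0.040800
P(Thruster branch down) [AND] = 0.18 × 0.31 × 0.040800 × 0.25 = 0.000569
P(Sensor suite unavailable) [AND] = 0.15 × 0.43 = 0.064500
P(Reaction-wheel cluster down) [AND] = 0.15 × 0.35 × 0.064500 × 0.25 = 0.000847
P(Backup chain 2 unavailable) [OR] = 1 − (1−0.000531) × (1−0.000569) × (1−0.04) × (1−0.000847) = 0.041868
P(Spacecraft attitude control lost) [OR] = 1 − (1−0.041868) × (1−0.22) × (1−0.10) = 0.327391
Rounded to 4 decimal places: P(Spacecraft attitude control lost) ≈ 0.3274.

0.3274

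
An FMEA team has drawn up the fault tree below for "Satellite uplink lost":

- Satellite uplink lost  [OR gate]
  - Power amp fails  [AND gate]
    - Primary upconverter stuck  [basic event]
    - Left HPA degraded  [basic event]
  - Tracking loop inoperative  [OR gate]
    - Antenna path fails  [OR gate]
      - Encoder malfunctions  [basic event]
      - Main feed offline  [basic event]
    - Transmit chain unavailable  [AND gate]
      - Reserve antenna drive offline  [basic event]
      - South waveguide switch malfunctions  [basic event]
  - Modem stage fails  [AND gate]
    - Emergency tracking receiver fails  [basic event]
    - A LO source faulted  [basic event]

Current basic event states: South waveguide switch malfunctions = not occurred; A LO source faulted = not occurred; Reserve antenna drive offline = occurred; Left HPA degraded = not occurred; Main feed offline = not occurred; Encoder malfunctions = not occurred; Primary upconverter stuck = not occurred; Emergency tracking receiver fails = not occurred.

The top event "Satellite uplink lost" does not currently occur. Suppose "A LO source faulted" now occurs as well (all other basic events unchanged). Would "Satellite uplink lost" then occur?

Counterfactual: set "A LO source faulted" to occurred.
Power amp fails [AND]: Primary upconverter stuck=not, Left HPA degraded=not → not all inputs occur → does not occur.
Antenna path fails [OR]: Encoder malfunctions=not, Main feed offline=not → no input occurs → does not occur.
Transmit chain unavailable [AND]: Reserve antenna drive offline=occurs, South waveguide switch malfunctions=not → not all inputs occur → does not occur.
Tracking loop inoperative [OR]: Antenna path fails=not, Transmit chain unavailable=not → no input occurs → does not occur.
Modem stage fails [AND]: Emergency tracking receiver fails=not, A LO source faulted=occurs → not all inputs occur → does not occur.
Satellite uplink lost [OR]: Power amp fails=not, Tracking loop inoperative=not, Modem stage fails=not → no input occurs → does not occur.

No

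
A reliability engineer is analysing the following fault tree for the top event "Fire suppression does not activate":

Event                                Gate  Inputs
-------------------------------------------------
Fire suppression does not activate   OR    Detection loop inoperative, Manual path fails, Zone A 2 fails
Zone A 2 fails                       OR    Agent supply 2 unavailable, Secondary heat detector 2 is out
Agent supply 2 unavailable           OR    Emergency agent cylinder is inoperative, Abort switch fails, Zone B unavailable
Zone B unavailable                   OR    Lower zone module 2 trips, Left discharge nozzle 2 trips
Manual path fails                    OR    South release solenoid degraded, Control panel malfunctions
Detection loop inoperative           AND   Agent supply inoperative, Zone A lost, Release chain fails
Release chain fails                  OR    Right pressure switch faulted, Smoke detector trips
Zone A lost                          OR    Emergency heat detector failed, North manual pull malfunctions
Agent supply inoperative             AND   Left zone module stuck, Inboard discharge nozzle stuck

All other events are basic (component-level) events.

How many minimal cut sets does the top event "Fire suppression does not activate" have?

Agent supply inoperative [AND]: one cut set from each child combined → 1 × 1 = 1 cut set(s).
Zone A lost [OR]: union of children's cut sets → 2 cut set(s).
Release chain fails [OR]: union of children's cut sets → 2 cut set(s).
Detection loop inoperative [AND]: one cut set from each child combined → 1 × 2 × 2 = 4 cut set(s).
Manual path fails [OR]: union of children's cut sets → 2 cut set(s).
Zone B unavailable [OR]: union of children's cut sets → 2 cut set(s).
Agent supply 2 unavailable [OR]: union of children's cut sets → 4 cut set(s).
Zone A 2 fails [OR]: union of children's cut sets → 5 cut set(s).
Fire suppression does not activate [OR]: union of children's cut sets → 11 cut set(s).

11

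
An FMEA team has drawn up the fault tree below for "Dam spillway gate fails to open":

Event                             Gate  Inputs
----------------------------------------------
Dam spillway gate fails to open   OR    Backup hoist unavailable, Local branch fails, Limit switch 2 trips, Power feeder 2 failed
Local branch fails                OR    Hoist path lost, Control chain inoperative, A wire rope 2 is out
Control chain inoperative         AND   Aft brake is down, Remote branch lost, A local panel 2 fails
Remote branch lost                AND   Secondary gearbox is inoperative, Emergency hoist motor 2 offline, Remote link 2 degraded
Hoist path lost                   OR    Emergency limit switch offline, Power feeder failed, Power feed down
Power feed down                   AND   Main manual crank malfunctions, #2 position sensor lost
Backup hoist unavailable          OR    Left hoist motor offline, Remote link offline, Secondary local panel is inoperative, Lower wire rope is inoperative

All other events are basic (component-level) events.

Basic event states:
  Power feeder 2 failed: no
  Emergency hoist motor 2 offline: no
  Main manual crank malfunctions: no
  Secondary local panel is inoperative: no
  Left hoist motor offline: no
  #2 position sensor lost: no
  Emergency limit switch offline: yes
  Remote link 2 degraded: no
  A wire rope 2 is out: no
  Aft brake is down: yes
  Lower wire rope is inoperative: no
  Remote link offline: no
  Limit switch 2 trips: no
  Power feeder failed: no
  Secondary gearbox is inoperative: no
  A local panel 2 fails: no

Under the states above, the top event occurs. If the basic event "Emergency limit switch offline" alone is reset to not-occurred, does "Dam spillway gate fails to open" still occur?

Counterfactual: set "Emergency limit switch offline" to not occurred.
Backup hoist unavailable [OR]: Left hoist motor offline=not, Remote link offline=not, Secondary local panel is inoperative=not, Lower wire rope is inoperative=not → no input occurs → does not occur.
Power feed down [AND]: Main manual crank malfunctions=not, #2 position sensor lost=not → not all inputs occur → does not occur.
Hoist path lost [OR]: Emergency limit switch offline=not, Power feeder failed=not, Power feed down=not → no input occurs → does not occur.
Remote branch lost [AND]: Secondary gearbox is inoperative=not, Emergency hoist motor 2 offline=not, Remote link 2 degraded=not → not all inputs occur → does not occur.
Control chain inoperative [AND]: Aft brake is down=occurs, Remote branch lost=not, A local panel 2 fails=not → not all inputs occur → does not occur.
Local branch fails [OR]: Hoist path lost=not, Control chain inoperative=not, A wire rope 2 is out=not → no input occurs → does not occur.
Dam spillway gate fails to open [OR]: Backup hoist unavailable=not, Local branch fails=not, Limit switch 2 trips=not, Power feeder 2 failed=not → no input occurs → does not occur.

No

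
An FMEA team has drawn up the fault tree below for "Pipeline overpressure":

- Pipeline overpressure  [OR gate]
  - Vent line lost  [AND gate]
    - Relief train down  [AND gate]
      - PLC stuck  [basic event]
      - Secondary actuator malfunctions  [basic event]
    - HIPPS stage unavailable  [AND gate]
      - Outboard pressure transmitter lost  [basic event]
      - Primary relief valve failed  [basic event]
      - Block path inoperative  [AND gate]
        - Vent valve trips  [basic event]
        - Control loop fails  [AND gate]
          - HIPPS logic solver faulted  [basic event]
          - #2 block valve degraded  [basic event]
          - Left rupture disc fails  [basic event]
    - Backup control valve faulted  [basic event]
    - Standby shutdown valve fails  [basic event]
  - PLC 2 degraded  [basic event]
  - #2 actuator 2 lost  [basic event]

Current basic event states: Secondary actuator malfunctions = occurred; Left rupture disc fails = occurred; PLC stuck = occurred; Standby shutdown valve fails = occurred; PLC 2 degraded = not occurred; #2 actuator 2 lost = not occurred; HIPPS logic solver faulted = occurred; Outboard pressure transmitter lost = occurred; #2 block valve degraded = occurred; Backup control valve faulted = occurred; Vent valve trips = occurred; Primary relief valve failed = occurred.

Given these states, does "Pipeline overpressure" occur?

Yes

Relief train down [AND]: PLC stuck=occurs, Secondary actuator malfunctions=occurs → all inputs occur → occurs.
Control loop fails [AND]: HIPPS logic solver faulted=occurs, #2 block valve degraded=occurs, Left rupture disc fails=occurs → all inputs occur → occurs.
Block path inoperative [AND]: Vent valve trips=occurs, Control loop fails=occurs → all inputs occur → occurs.
HIPPS stage unavailable [AND]: Outboard pressure transmitter lost=occurs, Primary relief valve failed=occurs, Block path inoperative=occurs → all inputs occur → occurs.
Vent line lost [AND]: Relief train down=occurs, HIPPS stage unavailable=occurs, Backup control valve faulted=occurs, Standby shutdown valve fails=occurs → all inputs occur → occurs.
Pipeline overpressure [OR]: Vent line lost=occurs, PLC 2 degraded=not, #2 actuator 2 lost=not → at least one input occurs → occurs.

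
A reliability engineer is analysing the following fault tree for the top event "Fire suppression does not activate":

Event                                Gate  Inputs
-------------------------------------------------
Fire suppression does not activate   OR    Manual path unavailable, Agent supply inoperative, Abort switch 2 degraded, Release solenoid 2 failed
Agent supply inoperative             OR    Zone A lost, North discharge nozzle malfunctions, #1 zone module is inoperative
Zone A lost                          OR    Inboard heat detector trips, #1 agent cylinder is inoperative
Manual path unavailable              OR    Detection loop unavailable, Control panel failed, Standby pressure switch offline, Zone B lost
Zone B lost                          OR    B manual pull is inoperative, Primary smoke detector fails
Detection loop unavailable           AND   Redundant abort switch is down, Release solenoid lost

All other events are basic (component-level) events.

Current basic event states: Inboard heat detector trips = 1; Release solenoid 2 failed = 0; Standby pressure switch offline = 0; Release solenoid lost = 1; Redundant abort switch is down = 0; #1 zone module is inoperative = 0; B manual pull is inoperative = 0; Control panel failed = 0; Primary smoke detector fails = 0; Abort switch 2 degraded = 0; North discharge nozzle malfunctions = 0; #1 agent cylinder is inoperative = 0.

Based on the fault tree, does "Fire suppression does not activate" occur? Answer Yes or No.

Yes

Detection loop unavailable [AND]: Redundant abort switch is down=not, Release solenoid lost=occurs → not all inputs occur → does not occur.
Zone B lost [OR]: B manual pull is inoperative=not, Primary smoke detector fails=not → no input occurs → does not occur.
Manual path unavailable [OR]: Detection loop unavailable=not, Control panel failed=not, Standby pressure switch offline=not, Zone B lost=not → no input occurs → does not occur.
Zone A lost [OR]: Inboard heat detector trips=occurs, #1 agent cylinder is inoperative=not → at least one input occurs → occurs.
Agent supply inoperative [OR]: Zone A lost=occurs, North discharge nozzle malfunctions=not, #1 zone module is inoperative=not → at least one input occurs → occurs.
Fire suppression does not activate [OR]: Manual path unavailable=not, Agent supply inoperative=occurs, Abort switch 2 degraded=not, Release solenoid 2 failed=not → at least one input occurs → occurs.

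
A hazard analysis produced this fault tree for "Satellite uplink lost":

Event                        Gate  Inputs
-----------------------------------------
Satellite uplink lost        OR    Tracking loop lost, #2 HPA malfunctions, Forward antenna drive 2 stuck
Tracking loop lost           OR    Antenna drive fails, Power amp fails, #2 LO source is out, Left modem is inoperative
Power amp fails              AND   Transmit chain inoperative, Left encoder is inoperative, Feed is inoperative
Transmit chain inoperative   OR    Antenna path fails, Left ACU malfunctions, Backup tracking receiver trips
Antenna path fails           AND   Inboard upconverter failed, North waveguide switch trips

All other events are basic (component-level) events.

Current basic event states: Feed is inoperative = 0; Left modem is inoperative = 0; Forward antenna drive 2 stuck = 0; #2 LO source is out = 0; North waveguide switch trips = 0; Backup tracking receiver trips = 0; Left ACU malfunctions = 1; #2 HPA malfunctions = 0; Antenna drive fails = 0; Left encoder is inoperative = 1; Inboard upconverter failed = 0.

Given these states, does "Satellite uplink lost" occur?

No

Antenna path fails [AND]: Inboard upconverter failed=not, North waveguide switch trips=not → not all inputs occur → does not occur.
Transmit chain inoperative [OR]: Antenna path fails=not, Left ACU malfunctions=occurs, Backup tracking receiver trips=not → at least one input occurs → occurs.
Power amp fails [AND]: Transmit chain inoperative=occurs, Left encoder is inoperative=occurs, Feed is inoperative=not → not all inputs occur → does not occur.
Tracking loop lost [OR]: Antenna drive fails=not, Power amp fails=not, #2 LO source is out=not, Left modem is inoperative=not → no input occurs → does not occur.
Satellite uplink lost [OR]: Tracking loop lost=not, #2 HPA malfunctions=not, Forward antenna drive 2 stuck=not → no input occurs → does not occur.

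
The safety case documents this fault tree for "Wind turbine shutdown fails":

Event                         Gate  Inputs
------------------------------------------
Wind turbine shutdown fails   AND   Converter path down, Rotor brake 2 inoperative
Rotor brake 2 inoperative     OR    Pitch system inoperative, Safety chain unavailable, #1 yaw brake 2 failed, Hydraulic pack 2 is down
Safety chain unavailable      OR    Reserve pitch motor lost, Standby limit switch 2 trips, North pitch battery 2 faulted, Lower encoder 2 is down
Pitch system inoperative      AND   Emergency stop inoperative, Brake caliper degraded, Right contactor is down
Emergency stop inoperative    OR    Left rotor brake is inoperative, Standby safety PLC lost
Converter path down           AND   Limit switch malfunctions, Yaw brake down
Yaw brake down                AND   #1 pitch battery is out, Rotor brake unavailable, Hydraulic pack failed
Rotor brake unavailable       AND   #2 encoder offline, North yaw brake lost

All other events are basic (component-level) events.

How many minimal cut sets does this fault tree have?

8

Rotor brake unavailable [AND]: one cut set from each child combined → 1 × 1 = 1 cut set(s).
Yaw brake down [AND]: one cut set from each child combined → 1 × 1 × 1 = 1 cut set(s).
Converter path down [AND]: one cut set from each child combined → 1 × 1 = 1 cut set(s).
Emergency stop inoperative [OR]: union of children's cut sets → 2 cut set(s).
Pitch system inoperative [AND]: one cut set from each child combined → 2 × 1 × 1 = 2 cut set(s).
Safety chain unavailable [OR]: union of children's cut sets → 4 cut set(s).
Rotor brake 2 inoperative [OR]: union of children's cut sets → 8 cut set(s).
Wind turbine shutdown fails [AND]: one cut set from each child combined → 1 × 8 = 8 cut set(s).
Minimal cut sets: {#1 pitch battery is out, #2 encoder offline, Brake caliper degraded, Hydraulic pack failed, Left rotor brake is inoperative, Limit switch malfunctions, North yaw brake lost, Right contactor is down}; {#1 pitch battery is out, #2 encoder offline, Brake caliper degraded, Hydraulic pack failed, Limit switch malfunctions, North yaw brake lost, Right contactor is down, Standby safety PLC lost}; {#1 pitch battery is out, #2 encoder offline, Hydraulic pack failed, Limit switch malfunctions, North yaw brake lost, Reserve pitch motor lost}; {#1 pitch battery is out, #2 encoder offline, Hydraulic pack failed, Limit switch malfunctions, North yaw brake lost, Standby limit switch 2 trips}; {#1 pitch battery is out, #2 encoder offline, Hydraulic pack failed, Limit switch malfunctions, North pitch battery 2 faulted, North yaw brake lost}; {#1 pitch battery is out, #2 encoder offline, Hydraulic pack failed, Limit switch malfunctions, Lower encoder 2 is down, North yaw brake lost}; {#1 pitch battery is out, #1 yaw brake 2 failed, #2 encoder offline, Hydraulic pack failed, Limit switch malfunctions, North yaw brake lost}; {#1 pitch battery is out, #2 encoder offline, Hydraulic pack 2 is down, Hydraulic pack failed, Limit switch malfunctions, North yaw brake lost}.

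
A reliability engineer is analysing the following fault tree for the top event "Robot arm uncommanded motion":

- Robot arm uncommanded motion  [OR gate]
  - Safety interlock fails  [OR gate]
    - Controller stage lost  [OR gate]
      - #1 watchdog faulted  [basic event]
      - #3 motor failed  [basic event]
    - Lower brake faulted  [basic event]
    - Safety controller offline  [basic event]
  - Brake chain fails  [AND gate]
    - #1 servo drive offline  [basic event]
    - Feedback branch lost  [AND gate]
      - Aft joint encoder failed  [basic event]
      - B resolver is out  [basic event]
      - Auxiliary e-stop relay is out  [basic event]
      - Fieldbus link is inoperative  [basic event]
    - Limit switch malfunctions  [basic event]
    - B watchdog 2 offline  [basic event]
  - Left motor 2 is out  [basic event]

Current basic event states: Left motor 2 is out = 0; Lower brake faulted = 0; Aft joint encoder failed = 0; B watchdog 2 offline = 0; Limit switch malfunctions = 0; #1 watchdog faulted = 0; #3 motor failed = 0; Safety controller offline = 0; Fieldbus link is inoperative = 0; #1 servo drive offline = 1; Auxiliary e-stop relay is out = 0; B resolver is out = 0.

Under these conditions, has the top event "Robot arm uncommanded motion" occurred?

Controller stage lost [OR]: #1 watchdog faulted=not, #3 motor failed=not → no input occurs → does not occur.
Safety interlock fails [OR]: Controller stage lost=not, Lower brake faulted=not, Safety controller offline=not → no input occurs → does not occur.
Feedback branch lost [AND]: Aft joint encoder failed=not, B resolver is out=not, Auxiliary e-stop relay is out=not, Fieldbus link is inoperative=not → not all inputs occur → does not occur.
Brake chain fails [AND]: #1 servo drive offline=occurs, Feedback branch lost=not, Limit switch malfunctions=not, B watchdog 2 offline=not → not all inputs occur → does not occur.
Robot arm uncommanded motion [OR]: Safety interlock fails=not, Brake chain fails=not, Left motor 2 is out=not → no input occurs → does not occur.

No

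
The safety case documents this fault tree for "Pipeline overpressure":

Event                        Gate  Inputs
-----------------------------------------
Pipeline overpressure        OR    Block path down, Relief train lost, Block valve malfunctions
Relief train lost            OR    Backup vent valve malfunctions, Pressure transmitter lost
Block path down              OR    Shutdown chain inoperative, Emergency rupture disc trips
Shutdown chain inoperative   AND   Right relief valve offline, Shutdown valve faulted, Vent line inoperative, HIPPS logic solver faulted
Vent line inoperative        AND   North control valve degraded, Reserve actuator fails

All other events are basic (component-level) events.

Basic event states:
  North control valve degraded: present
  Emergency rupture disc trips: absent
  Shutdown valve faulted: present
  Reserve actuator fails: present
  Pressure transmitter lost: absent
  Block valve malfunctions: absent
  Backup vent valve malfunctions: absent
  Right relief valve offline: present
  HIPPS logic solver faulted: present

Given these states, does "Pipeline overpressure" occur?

Yes

Vent line inoperative [AND]: North control valve degraded=occurs, Reserve actuator fails=occurs → all inputs occur → occurs.
Shutdown chain inoperative [AND]: Right relief valve offline=occurs, Shutdown valve faulted=occurs, Vent line inoperative=occurs, HIPPS logic solver faulted=occurs → all inputs occur → occurs.
Block path down [OR]: Shutdown chain inoperative=occurs, Emergency rupture disc trips=not → at least one input occurs → occurs.
Relief train lost [OR]: Backup vent valve malfunctions=not, Pressure transmitter lost=not → no input occurs → does not occur.
Pipeline overpressure [OR]: Block path down=occurs, Relief train lost=not, Block valve malfunctions=not → at least one input occurs → occurs.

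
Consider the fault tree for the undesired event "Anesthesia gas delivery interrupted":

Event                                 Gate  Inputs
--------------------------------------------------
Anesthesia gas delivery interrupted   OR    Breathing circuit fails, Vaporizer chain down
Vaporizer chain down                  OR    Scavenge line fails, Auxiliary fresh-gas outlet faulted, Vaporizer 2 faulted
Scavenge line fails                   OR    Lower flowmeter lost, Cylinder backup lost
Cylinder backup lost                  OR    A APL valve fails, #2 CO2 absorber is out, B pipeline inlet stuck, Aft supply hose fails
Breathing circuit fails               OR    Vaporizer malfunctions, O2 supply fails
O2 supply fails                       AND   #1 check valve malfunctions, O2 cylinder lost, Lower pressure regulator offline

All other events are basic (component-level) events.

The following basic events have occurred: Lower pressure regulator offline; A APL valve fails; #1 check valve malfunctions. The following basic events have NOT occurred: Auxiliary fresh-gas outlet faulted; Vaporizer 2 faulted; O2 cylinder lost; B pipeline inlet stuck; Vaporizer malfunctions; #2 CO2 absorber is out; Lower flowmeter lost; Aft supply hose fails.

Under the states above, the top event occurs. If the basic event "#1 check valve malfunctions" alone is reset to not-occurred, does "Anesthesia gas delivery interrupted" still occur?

Yes

Counterfactual: set "#1 check valve malfunctions" to not occurred.
O2 supply fails [AND]: #1 check valve malfunctions=not, O2 cylinder lost=not, Lower pressure regulator offline=occurs → not all inputs occur → does not occur.
Breathing circuit fails [OR]: Vaporizer malfunctions=not, O2 supply fails=not → no input occurs → does not occur.
Cylinder backup lost [OR]: A APL valve fails=occurs, #2 CO2 absorber is out=not, B pipeline inlet stuck=not, Aft supply hose fails=not → at least one input occurs → occurs.
Scavenge line fails [OR]: Lower flowmeter lost=not, Cylinder backup lost=occurs → at least one input occurs → occurs.
Vaporizer chain down [OR]: Scavenge line fails=occurs, Auxiliary fresh-gas outlet faulted=not, Vaporizer 2 faulted=not → at least one input occurs → occurs.
Anesthesia gas delivery interrupted [OR]: Breathing circuit fails=not, Vaporizer chain down=occurs → at least one input occurs → occurs.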